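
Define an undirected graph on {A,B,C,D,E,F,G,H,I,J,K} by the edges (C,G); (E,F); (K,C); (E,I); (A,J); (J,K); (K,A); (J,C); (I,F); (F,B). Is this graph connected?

Component: {D}
Component: {H}
Component: {B, E, F, I}
Component: {A, C, G, J, K}
No edge joins these 4 groups, so the graph is disconnected.

No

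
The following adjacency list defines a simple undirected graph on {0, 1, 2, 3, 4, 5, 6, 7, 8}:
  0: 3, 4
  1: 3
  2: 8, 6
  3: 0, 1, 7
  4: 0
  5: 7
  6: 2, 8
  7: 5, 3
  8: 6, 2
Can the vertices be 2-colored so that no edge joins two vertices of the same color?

No

The cycle 2-6-8-2 has length 3, which is odd, so the graph is not bipartite.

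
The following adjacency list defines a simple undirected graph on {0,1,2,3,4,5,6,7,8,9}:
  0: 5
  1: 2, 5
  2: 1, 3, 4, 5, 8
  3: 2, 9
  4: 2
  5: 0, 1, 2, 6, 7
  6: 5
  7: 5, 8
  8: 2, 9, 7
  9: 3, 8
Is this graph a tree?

The graph has 10 vertices and 12 edges.
A tree on 10 vertices has exactly 9 edges; this graph has 12, so it contains a cycle and is not a tree.

No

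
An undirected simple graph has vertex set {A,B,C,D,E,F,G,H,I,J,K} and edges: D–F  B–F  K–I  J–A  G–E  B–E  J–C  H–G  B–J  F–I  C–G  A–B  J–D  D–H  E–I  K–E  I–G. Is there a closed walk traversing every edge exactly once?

Degrees: A:2, B:4, C:2, D:3, E:4, F:3, G:4, H:2, I:4, J:4, K:2
D, F have odd degree; an Eulerian circuit needs every degree to be even, so none exists.

No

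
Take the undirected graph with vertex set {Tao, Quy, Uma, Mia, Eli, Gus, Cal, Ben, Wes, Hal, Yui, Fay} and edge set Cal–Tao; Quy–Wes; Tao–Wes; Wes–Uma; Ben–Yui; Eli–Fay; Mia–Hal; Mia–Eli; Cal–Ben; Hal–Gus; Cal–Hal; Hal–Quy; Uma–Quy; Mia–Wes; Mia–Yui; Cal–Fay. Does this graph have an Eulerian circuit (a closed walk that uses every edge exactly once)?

Degrees: Tao:2, Quy:3, Uma:2, Mia:4, Eli:2, Gus:1, Cal:4, Ben:2, Wes:4, Hal:4, Yui:2, Fay:2
Quy, Gus have odd degree; an Eulerian circuit needs every degree to be even, so none exists.

No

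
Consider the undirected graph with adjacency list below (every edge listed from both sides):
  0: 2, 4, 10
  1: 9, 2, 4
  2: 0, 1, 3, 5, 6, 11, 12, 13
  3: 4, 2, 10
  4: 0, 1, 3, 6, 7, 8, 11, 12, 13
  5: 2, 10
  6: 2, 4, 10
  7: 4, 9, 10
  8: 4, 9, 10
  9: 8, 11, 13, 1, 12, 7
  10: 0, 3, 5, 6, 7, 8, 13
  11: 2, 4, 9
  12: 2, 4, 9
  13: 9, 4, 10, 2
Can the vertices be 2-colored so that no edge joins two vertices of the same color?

Partition the vertices as {2, 4, 9, 10} vs {0, 1, 3, 5, 6, 7, 8, 11, 12, 13}. Each listed edge has one endpoint in each part, so the graph is bipartite.

Yes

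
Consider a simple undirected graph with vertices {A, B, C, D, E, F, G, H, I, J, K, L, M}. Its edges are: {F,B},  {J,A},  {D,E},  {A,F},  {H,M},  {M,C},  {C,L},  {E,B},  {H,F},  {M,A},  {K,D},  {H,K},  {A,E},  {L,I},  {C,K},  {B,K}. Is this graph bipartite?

Yes

Partition the vertices as {E, F, G, J, K, L, M} vs {A, B, C, D, H, I}. Each listed edge has one endpoint in each part, so the graph is bipartite.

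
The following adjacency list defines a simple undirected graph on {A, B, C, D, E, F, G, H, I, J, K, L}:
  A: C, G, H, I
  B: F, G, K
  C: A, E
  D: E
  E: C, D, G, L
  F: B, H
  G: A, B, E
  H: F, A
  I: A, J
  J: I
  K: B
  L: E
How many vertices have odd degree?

6

Degrees: A:4, B:3, C:2, D:1, E:4, F:2, G:3, H:2, I:2, J:1, K:1, L:1
Odd-degree vertices: B, D, G, J, K, L.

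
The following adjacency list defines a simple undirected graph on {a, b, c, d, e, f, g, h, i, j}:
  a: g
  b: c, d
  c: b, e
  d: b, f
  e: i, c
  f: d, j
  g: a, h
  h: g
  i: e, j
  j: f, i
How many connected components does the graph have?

2

Component: {a, g, h}
Component: {b, c, d, e, f, i, j}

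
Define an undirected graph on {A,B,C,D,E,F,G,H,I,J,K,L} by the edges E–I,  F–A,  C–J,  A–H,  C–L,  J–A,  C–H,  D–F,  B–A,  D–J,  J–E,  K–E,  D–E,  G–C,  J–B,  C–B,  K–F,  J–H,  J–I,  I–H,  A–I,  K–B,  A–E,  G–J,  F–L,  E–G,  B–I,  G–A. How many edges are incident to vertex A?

Neighbors of A: B, E, F, G, H, I, J.

7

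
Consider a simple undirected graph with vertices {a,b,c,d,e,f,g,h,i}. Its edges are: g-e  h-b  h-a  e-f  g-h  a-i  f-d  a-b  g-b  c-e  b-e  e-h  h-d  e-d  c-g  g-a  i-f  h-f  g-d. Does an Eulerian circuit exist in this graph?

Degrees: a:4, b:4, c:2, d:4, e:6, f:4, g:6, h:6, i:2
Every vertex has even degree and the edges form a single connected piece, so an Eulerian circuit exists.

Yes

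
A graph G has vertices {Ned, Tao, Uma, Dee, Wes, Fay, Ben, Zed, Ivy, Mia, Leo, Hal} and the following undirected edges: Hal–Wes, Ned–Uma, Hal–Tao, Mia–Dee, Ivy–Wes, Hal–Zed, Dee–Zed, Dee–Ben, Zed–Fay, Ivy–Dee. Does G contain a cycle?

Yes

|V| = 12, |E| = 10, number of components = 3.
One cycle is Hal-Zed-Dee-Ivy-Wes-Hal.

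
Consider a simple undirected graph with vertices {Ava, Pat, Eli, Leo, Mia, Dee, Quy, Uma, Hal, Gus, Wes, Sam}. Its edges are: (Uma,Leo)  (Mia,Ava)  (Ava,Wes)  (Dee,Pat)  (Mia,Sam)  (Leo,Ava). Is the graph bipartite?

Partition the vertices as {Eli, Leo, Mia, Dee, Quy, Hal, Gus, Wes} vs {Ava, Pat, Uma, Sam}. Each listed edge has one endpoint in each part, so the graph is bipartite.

Yes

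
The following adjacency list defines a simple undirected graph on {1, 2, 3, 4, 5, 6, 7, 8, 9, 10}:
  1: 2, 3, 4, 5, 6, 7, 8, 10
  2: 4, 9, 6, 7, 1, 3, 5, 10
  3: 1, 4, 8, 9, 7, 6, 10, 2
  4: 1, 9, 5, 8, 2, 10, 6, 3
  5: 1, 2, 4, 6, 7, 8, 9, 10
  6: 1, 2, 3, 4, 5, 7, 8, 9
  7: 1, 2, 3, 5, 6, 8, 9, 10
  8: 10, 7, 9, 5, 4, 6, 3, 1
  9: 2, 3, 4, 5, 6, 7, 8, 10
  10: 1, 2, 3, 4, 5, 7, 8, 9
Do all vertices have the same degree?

Yes

Degrees: 1:8, 2:8, 3:8, 4:8, 5:8, 6:8, 7:8, 8:8, 9:8, 10:8
Every vertex has degree 8, so the graph is 8-regular.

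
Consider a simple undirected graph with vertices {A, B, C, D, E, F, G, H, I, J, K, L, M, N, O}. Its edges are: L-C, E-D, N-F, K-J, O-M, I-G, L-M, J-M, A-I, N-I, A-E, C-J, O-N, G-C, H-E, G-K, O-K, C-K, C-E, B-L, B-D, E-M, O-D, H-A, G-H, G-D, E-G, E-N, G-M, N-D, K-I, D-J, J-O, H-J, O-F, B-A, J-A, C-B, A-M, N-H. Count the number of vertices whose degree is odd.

Degrees: A:6, B:4, C:6, D:6, E:7, F:2, G:7, H:5, I:4, J:7, K:5, L:3, M:6, N:6, O:6
Odd-degree vertices: E, G, H, J, K, L.

6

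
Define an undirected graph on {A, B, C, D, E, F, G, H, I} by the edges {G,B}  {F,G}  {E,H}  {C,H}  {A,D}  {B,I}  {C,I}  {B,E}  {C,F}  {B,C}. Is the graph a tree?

|V| = 9, |E| = 10.
It splits into 2 components, so it cannot be a tree.

No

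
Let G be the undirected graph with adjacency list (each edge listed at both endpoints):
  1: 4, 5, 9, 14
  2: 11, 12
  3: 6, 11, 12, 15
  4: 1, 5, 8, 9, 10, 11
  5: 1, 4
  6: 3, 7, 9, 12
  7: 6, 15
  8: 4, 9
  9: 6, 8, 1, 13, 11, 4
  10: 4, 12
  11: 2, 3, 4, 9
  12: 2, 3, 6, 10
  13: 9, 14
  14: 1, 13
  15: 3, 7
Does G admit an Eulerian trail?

Yes

Degrees: 1:4, 2:2, 3:4, 4:6, 5:2, 6:4, 7:2, 8:2, 9:6, 10:2, 11:4, 12:4, 13:2, 14:2, 15:2
Odd-degree vertices: none (0 total).
The non-isolated vertices are connected and exactly 0 have odd degree, so an Eulerian trail exists.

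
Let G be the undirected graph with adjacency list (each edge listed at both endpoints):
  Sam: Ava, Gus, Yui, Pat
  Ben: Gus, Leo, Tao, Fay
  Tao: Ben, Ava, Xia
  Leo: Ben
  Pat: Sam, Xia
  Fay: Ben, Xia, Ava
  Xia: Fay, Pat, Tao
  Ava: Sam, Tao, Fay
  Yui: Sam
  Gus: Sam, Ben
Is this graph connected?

A breadth-first search from Sam visits Sam, Gus, Yui, Pat, Ava, Ben, Xia, Tao, Fay, Leo — all 10 vertices — so the graph is connected.

Yes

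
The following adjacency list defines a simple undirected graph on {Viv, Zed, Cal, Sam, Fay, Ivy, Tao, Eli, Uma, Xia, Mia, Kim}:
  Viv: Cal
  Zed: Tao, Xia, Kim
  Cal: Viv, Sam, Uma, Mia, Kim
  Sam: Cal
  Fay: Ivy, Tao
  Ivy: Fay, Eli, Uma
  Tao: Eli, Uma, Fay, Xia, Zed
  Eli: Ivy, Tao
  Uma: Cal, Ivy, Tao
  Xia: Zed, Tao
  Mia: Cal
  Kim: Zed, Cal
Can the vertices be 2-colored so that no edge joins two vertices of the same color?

Zed-Xia-Tao-Zed is an odd cycle (length 3), and a bipartite graph can contain only even cycles.

No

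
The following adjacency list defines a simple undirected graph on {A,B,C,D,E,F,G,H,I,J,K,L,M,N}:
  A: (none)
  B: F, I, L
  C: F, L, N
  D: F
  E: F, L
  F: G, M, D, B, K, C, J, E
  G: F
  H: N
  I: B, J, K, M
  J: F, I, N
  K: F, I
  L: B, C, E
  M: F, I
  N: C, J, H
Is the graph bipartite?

Yes

Color {A, F, I, L, N} black and {B, C, D, E, G, H, J, K, M} white. No edge joins two same-colored vertices, so the graph is bipartite.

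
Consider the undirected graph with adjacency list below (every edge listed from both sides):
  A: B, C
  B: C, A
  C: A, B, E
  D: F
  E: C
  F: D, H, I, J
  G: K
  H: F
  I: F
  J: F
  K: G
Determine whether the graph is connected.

Component: {G, K}
Component: {A, B, C, E}
Component: {D, F, H, I, J}
There are 3 separate components, so the graph is not connected.

No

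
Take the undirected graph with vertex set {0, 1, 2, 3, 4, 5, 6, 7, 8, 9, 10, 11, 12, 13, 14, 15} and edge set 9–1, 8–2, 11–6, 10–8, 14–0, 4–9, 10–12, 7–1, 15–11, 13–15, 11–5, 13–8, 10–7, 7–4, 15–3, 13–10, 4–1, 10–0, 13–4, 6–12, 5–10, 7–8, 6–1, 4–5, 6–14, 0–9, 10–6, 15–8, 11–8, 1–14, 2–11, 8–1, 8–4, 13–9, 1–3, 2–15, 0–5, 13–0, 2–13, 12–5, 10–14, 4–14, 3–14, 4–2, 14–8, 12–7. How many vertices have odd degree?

Degrees: 0:5, 1:7, 2:5, 3:3, 4:8, 5:5, 6:5, 7:5, 8:9, 9:4, 10:8, 11:5, 12:4, 13:7, 14:7, 15:5
Odd-degree vertices: 0, 1, 2, 3, 5, 6, 7, 8, 11, 13, 14, 15.

12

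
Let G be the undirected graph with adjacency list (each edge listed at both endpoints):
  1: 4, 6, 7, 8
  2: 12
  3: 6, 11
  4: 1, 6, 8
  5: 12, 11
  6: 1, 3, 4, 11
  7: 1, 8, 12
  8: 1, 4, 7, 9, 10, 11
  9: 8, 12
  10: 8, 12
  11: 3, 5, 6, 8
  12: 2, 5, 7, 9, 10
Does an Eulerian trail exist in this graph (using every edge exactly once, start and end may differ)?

No

Degrees: 1:4, 2:1, 3:2, 4:3, 5:2, 6:4, 7:3, 8:6, 9:2, 10:2, 11:4, 12:5
Odd-degree vertices: 2, 4, 7, 12 (4 total).
An Eulerian trail requires 0 or 2 odd-degree vertices; here there are 4.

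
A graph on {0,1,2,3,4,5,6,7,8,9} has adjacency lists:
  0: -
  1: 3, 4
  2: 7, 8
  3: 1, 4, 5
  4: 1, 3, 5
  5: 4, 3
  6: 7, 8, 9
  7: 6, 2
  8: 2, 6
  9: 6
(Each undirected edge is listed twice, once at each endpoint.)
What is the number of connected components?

Component: {0}
Component: {1, 3, 4, 5}
Component: {2, 6, 7, 8, 9}

3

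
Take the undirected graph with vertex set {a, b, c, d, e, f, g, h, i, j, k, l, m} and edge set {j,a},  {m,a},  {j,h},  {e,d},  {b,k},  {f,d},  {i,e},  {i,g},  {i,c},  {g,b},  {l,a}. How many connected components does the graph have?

Component: {a, h, j, l, m}
Component: {b, c, d, e, f, g, i, k}

2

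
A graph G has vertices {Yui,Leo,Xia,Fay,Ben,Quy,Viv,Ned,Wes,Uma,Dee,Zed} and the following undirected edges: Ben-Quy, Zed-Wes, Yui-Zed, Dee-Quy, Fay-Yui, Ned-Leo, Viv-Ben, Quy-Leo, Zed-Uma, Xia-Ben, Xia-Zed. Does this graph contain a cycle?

No

The graph has 12 vertices, 11 edges, and 1 connected component.
Since 11 = 12 - 1, the graph is a forest and contains no cycle.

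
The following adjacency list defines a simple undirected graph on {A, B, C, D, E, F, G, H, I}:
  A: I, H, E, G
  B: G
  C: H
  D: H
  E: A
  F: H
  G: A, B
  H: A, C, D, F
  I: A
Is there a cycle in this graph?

The graph has 9 vertices, 8 edges, and 1 connected component.
A forest on 9 vertices with 1 component has exactly 8 edges, which matches — so no cycle.

No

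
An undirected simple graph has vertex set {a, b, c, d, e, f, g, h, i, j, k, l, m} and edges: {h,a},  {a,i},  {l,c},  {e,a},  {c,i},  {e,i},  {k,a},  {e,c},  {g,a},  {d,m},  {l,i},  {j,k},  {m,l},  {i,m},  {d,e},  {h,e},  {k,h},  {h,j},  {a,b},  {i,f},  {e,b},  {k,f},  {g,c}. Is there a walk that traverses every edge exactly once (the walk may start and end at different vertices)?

Yes

Degrees: a:6, b:2, c:4, d:2, e:6, f:2, g:2, h:4, i:6, j:2, k:4, l:3, m:3
Odd-degree vertices: l, m (2 total).
The non-isolated vertices are connected and exactly 2 have odd degree, so an Eulerian trail exists (from l to m).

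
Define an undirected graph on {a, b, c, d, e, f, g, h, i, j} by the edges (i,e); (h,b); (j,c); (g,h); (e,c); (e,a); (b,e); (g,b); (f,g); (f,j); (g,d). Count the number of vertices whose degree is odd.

Degrees: a:1, b:3, c:2, d:1, e:4, f:2, g:4, h:2, i:1, j:2
Odd-degree vertices: a, b, d, i.

4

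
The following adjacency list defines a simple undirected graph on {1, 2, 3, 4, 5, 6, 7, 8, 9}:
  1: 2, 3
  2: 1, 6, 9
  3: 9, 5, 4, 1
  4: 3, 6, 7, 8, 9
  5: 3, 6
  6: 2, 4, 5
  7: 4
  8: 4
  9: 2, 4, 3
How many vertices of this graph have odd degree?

6

Degrees: 1:2, 2:3, 3:4, 4:5, 5:2, 6:3, 7:1, 8:1, 9:3
Odd-degree vertices: 2, 4, 6, 7, 8, 9.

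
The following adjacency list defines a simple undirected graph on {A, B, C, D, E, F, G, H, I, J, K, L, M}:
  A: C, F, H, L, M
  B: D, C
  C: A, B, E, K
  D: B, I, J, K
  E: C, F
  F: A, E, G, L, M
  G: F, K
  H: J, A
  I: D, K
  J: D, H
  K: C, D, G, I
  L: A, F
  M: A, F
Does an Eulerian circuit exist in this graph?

Degrees: A:5, B:2, C:4, D:4, E:2, F:5, G:2, H:2, I:2, J:2, K:4, L:2, M:2
Vertices with odd degree: A, F. An Eulerian circuit requires all degrees even.

No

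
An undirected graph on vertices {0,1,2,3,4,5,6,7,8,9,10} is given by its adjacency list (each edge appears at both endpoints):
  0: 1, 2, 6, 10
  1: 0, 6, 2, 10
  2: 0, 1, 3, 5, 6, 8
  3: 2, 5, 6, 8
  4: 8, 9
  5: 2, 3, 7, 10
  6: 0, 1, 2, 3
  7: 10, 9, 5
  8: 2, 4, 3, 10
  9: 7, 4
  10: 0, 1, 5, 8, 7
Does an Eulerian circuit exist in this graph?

Degrees: 0:4, 1:4, 2:6, 3:4, 4:2, 5:4, 6:4, 7:3, 8:4, 9:2, 10:5
Vertices with odd degree: 7, 10. An Eulerian circuit requires all degrees even.

No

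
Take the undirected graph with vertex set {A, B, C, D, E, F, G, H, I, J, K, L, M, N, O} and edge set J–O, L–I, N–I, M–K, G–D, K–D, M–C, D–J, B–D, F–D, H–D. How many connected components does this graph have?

4

Component: {A}
Component: {E}
Component: {I, L, N}
Component: {B, C, D, F, G, H, J, K, M, O}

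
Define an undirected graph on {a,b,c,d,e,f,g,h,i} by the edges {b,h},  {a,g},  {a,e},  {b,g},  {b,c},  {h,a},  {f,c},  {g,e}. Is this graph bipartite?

The cycle a-e-g-a has length 3, which is odd, so the graph is not bipartite.

No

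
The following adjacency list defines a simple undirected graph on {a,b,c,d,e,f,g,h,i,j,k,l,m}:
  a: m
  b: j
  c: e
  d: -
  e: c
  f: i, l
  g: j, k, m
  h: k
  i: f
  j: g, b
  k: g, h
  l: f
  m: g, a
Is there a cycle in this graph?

No

|V| = 13, |E| = 9, number of components = 4.
Since 9 = 13 - 4, the graph is a forest and contains no cycle.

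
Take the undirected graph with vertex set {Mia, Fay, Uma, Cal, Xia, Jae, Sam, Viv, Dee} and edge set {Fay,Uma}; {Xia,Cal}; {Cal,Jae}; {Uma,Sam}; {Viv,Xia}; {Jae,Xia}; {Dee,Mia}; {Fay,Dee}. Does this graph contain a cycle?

Yes

|V| = 9, |E| = 8, number of components = 2.
Since 8 > 9 - 2, a cycle must exist; for instance Cal-Xia-Jae-Cal.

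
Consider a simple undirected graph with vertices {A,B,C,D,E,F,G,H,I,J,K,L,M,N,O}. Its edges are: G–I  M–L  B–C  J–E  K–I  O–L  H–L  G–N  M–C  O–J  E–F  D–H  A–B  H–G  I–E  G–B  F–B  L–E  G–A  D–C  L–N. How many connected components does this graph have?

Component: {A, B, C, D, E, F, G, H, I, J, K, L, M, N, O}

1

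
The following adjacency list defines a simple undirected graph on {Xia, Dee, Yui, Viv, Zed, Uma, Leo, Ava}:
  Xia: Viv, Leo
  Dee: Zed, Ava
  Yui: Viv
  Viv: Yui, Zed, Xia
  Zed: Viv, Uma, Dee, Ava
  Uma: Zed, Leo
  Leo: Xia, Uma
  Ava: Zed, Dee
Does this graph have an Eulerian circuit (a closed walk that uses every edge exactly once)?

No

Degrees: Xia:2, Dee:2, Yui:1, Viv:3, Zed:4, Uma:2, Leo:2, Ava:2
Vertices with odd degree: Yui, Viv. An Eulerian circuit requires all degrees even.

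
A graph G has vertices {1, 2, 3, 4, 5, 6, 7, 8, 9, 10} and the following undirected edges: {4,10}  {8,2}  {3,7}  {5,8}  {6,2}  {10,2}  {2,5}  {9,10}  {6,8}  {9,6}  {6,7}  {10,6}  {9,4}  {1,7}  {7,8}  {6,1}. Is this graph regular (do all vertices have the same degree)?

Degrees: 1:2, 2:4, 3:1, 4:2, 5:2, 6:6, 7:4, 8:4, 9:3, 10:4
Degrees are not all equal (e.g. deg(3)=1 but deg(6)=6); not regular.

No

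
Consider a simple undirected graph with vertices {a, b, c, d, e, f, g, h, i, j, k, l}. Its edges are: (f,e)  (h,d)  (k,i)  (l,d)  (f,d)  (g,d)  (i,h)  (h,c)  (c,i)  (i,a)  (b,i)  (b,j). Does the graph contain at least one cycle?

Yes

The graph has 12 vertices, 12 edges, and 1 connected component.
Since 12 > 12 - 1, a cycle must exist; for instance i-h-c-i.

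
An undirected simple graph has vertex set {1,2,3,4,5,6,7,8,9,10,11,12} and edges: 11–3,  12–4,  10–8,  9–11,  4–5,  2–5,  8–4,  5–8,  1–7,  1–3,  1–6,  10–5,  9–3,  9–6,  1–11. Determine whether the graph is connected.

No

Component: {1, 3, 6, 7, 9, 11}
Component: {2, 4, 5, 8, 10, 12}
No edge joins these 2 groups, so the graph is disconnected.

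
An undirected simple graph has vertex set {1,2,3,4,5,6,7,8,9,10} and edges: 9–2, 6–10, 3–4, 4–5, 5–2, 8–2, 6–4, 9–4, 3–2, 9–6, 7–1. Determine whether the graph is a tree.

No

|V| = 10, |E| = 11.
It is not connected, so it is not a tree.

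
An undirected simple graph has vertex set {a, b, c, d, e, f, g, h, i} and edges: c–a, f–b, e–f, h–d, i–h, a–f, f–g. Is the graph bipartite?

Yes

Partition the vertices as {c, f, h} vs {a, b, d, e, g, i}. Each listed edge has one endpoint in each part, so the graph is bipartite.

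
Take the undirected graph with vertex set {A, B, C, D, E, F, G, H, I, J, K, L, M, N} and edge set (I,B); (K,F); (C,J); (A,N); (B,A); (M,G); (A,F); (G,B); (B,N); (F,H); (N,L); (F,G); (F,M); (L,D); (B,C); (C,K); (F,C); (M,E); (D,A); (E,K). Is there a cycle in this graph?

Yes

|V| = 14, |E| = 20, number of components = 1.
One cycle is A-N-L-D-A.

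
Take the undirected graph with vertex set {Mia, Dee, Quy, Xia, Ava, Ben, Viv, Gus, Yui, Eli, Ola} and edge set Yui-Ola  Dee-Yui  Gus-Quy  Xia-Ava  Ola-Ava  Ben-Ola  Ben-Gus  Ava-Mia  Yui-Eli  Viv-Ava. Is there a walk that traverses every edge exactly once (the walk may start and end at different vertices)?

Degrees: Mia:1, Dee:1, Quy:1, Xia:1, Ava:4, Ben:2, Viv:1, Gus:2, Yui:3, Eli:1, Ola:3
Odd-degree vertices: Mia, Dee, Quy, Xia, Viv, Yui, Eli, Ola (8 total).
An Eulerian trail requires 0 or 2 odd-degree vertices; here there are 8.

No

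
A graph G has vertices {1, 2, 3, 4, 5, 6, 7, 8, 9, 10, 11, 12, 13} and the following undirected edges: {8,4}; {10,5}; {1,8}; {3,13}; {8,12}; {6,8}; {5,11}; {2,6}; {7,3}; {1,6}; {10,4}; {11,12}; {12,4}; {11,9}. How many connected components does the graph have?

2

Component: {3, 7, 13}
Component: {1, 2, 4, 5, 6, 8, 9, 10, 11, 12}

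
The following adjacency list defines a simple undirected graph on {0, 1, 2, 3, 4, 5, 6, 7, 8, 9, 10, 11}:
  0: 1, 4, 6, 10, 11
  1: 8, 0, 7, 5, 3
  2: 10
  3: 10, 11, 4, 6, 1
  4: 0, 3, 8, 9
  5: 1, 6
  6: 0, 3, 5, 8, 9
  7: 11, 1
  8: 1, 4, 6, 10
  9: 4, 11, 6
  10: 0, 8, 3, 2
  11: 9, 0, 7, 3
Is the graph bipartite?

A valid 2-coloring puts {1, 4, 6, 10, 11} on one side and {0, 2, 3, 5, 7, 8, 9} on the other; every edge crosses between the two sides.

Yes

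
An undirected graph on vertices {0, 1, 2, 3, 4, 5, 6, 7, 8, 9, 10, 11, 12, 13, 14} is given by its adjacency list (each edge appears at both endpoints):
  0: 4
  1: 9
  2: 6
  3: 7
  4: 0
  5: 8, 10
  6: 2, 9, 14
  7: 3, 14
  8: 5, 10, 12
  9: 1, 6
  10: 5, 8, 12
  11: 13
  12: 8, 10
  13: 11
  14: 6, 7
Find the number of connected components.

Component: {0, 4}
Component: {11, 13}
Component: {5, 8, 10, 12}
Component: {1, 2, 3, 6, 7, 9, 14}

4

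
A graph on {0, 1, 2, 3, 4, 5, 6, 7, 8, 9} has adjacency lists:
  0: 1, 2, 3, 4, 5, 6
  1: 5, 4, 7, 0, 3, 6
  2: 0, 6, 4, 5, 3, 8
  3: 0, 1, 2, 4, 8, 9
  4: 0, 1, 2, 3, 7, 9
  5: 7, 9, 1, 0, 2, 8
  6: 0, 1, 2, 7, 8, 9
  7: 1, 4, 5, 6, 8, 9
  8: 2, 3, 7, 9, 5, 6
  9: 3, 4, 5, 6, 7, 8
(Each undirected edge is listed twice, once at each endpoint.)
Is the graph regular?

Degrees: 0:6, 1:6, 2:6, 3:6, 4:6, 5:6, 6:6, 7:6, 8:6, 9:6
All degrees equal 6; the graph is regular.

Yes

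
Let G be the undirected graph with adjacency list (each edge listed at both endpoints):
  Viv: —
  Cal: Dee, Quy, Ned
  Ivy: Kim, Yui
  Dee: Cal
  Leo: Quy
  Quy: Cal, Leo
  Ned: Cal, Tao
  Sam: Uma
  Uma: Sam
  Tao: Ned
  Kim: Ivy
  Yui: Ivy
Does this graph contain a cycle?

No

|V| = 12, |E| = 8, number of components = 4.
A forest on 12 vertices with 4 components has exactly 8 edges, which matches — so no cycle.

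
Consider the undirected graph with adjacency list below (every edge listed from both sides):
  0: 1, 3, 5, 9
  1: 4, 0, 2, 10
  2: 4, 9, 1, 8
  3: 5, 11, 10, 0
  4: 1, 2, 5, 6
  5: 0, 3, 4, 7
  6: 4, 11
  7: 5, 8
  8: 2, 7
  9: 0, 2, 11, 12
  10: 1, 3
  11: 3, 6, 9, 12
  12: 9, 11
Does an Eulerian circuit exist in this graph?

Yes

Degrees: 0:4, 1:4, 2:4, 3:4, 4:4, 5:4, 6:2, 7:2, 8:2, 9:4, 10:2, 11:4, 12:2
All degrees are even and the non-isolated vertices are connected — an Eulerian circuit exists.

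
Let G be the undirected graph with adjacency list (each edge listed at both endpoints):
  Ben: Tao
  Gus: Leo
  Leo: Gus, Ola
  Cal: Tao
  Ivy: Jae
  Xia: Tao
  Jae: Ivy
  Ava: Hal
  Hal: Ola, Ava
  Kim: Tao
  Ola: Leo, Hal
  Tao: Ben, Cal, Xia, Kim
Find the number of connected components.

3

Component: {Ivy, Jae}
Component: {Ben, Cal, Xia, Kim, Tao}
Component: {Gus, Leo, Ava, Hal, Ola}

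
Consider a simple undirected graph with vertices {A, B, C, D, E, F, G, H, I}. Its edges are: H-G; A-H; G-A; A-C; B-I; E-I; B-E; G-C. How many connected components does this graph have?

4

Component: {D}
Component: {F}
Component: {B, E, I}
Component: {A, C, G, H}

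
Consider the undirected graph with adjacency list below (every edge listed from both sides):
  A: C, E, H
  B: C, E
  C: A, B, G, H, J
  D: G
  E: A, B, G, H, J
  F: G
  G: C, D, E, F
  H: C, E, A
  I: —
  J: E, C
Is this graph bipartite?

H-A-C-H is an odd cycle (length 3), and a bipartite graph can contain only even cycles.

No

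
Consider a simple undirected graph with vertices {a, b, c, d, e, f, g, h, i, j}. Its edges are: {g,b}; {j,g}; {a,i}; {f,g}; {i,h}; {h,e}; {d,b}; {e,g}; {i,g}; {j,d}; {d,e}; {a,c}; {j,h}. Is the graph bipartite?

Yes

Color {b, c, e, f, i, j} black and {a, d, g, h} white. No edge joins two same-colored vertices, so the graph is bipartite.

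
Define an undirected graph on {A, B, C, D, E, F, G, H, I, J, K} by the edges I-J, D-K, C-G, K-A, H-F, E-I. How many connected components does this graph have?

Component: {B}
Component: {C, G}
Component: {F, H}
Component: {A, D, K}
Component: {E, I, J}

5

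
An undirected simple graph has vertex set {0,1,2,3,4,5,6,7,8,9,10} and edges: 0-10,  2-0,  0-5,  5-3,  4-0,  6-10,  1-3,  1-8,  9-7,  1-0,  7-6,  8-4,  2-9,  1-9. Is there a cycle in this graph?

|V| = 11, |E| = 14, number of components = 1.
Since 14 > 11 - 1, a cycle must exist; for instance 0-4-8-1-0.

Yes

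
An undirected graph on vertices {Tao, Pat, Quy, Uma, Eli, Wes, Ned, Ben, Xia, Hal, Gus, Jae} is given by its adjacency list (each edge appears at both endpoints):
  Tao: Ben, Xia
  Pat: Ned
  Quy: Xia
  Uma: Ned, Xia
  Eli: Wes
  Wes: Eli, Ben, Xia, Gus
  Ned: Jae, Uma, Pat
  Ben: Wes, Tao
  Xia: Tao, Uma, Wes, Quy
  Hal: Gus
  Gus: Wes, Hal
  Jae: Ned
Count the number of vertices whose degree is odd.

6

Degrees: Tao:2, Pat:1, Quy:1, Uma:2, Eli:1, Wes:4, Ned:3, Ben:2, Xia:4, Hal:1, Gus:2, Jae:1
Odd-degree vertices: Pat, Quy, Eli, Ned, Hal, Jae.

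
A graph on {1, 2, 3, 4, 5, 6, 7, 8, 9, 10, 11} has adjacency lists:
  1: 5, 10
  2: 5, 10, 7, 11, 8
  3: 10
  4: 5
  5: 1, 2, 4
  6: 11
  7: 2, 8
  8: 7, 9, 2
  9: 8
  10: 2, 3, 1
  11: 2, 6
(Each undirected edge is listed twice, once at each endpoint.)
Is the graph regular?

Degrees: 1:2, 2:5, 3:1, 4:1, 5:3, 6:1, 7:2, 8:3, 9:1, 10:3, 11:2
Degrees are not all equal (e.g. deg(3)=1 but deg(2)=5); not regular.

No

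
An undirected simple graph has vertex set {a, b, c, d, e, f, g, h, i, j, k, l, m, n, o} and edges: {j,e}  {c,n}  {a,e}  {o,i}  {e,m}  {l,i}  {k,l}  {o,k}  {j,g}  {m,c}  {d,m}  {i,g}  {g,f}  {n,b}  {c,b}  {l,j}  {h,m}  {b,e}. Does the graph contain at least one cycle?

Yes

|V| = 15, |E| = 18, number of components = 1.
One cycle is j-g-i-o-k-l-j.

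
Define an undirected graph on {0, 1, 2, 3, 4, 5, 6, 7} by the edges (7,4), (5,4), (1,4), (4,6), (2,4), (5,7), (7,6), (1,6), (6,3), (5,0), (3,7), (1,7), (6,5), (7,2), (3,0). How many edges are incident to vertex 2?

2

Neighbors of 2: 4, 7.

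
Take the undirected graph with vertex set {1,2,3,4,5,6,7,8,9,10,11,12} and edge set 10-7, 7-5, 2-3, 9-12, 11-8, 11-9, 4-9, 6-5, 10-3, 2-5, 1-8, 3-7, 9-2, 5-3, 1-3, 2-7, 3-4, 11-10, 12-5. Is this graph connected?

Yes

Starting from 1 and exploring outward reaches every vertex (1, 3, 8, 7, 5, 10, 4, 2, 11, 12, 6, 9); the graph is connected.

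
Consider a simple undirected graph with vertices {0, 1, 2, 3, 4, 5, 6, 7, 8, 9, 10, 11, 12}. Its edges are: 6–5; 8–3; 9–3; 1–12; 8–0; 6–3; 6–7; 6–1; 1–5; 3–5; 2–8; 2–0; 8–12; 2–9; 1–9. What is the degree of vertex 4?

4 has no neighbors.

0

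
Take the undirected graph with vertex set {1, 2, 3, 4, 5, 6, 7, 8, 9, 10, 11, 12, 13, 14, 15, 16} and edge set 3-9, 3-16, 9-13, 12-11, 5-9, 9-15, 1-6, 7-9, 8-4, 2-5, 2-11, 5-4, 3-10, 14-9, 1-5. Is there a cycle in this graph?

No

The graph has 16 vertices, 15 edges, and 1 connected component.
Since 15 = 16 - 1, the graph is a forest and contains no cycle.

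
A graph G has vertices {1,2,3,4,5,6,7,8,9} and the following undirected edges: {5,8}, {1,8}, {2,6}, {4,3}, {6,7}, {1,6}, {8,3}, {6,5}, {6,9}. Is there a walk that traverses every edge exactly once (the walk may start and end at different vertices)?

Degrees: 1:2, 2:1, 3:2, 4:1, 5:2, 6:5, 7:1, 8:3, 9:1
Odd-degree vertices: 2, 4, 6, 7, 8, 9 (6 total).
With 6 odd-degree vertices (more than two), no single trail can use every edge.

No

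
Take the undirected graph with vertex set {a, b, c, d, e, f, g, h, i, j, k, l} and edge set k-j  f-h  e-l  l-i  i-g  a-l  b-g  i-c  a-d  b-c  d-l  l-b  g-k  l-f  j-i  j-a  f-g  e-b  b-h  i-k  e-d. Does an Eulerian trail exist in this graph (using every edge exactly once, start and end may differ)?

Degrees: a:3, b:5, c:2, d:3, e:3, f:3, g:4, h:2, i:5, j:3, k:3, l:6
Odd-degree vertices: a, b, d, e, f, i, j, k (8 total).
An Eulerian trail requires 0 or 2 odd-degree vertices; here there are 8.

No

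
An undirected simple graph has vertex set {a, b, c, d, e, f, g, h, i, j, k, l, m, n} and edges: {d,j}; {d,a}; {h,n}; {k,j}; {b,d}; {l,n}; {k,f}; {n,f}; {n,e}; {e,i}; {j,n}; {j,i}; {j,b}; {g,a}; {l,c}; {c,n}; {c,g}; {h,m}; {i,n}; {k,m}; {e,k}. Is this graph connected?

A breadth-first search from a visits a, g, d, c, j, b, n, l, k, i, f, h, e, m — all 14 vertices — so the graph is connected.

Yes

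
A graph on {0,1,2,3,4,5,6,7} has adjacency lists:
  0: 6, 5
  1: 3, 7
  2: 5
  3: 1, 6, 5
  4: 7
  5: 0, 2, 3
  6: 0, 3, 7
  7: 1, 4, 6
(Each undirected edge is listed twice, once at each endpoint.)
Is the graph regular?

Degrees: 0:2, 1:2, 2:1, 3:3, 4:1, 5:3, 6:3, 7:3
Degrees are not all equal (e.g. deg(2)=1 but deg(3)=3); not regular.

No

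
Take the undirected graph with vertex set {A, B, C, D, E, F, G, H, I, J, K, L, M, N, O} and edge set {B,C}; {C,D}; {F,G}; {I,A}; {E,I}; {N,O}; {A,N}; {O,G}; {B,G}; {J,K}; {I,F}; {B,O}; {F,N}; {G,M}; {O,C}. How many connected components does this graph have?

Component: {H}
Component: {L}
Component: {J, K}
Component: {A, B, C, D, E, F, G, I, M, N, O}

4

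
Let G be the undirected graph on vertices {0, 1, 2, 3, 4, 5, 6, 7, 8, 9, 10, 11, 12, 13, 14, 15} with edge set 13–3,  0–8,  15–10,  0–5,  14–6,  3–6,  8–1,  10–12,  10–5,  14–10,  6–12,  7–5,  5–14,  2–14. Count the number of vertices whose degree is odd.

6

Degrees: 0:2, 1:1, 2:1, 3:2, 4:0, 5:4, 6:3, 7:1, 8:2, 9:0, 10:4, 11:0, 12:2, 13:1, 14:4, 15:1
Odd-degree vertices: 1, 2, 6, 7, 13, 15.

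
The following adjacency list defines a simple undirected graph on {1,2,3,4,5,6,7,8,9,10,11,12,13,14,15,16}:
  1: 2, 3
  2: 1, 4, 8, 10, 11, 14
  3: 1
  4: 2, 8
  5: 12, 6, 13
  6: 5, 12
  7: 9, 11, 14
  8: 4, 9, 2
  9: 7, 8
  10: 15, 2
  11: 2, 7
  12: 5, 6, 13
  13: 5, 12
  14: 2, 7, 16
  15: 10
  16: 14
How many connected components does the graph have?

2

Component: {5, 6, 12, 13}
Component: {1, 2, 3, 4, 7, 8, 9, 10, 11, 14, 15, 16}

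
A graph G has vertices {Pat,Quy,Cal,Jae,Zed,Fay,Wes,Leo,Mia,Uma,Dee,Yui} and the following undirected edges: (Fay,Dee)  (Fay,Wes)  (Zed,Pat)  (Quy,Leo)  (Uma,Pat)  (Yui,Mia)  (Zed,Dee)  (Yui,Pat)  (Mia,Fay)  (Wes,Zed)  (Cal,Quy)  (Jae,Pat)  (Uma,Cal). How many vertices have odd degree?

Degrees: Pat:4, Quy:2, Cal:2, Jae:1, Zed:3, Fay:3, Wes:2, Leo:1, Mia:2, Uma:2, Dee:2, Yui:2
Odd-degree vertices: Jae, Zed, Fay, Leo.

4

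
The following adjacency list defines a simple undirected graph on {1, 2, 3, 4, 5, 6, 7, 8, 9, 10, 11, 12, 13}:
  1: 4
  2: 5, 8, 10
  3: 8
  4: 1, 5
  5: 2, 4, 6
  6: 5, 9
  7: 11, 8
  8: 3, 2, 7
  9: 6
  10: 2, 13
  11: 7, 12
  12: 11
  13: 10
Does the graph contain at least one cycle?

No

The graph has 13 vertices, 12 edges, and 1 connected component.
A forest on 13 vertices with 1 component has exactly 12 edges, which matches — so no cycle.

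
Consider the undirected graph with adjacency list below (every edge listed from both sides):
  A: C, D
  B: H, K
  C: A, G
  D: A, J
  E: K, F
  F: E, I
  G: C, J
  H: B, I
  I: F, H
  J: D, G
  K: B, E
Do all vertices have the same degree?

Degrees: A:2, B:2, C:2, D:2, E:2, F:2, G:2, H:2, I:2, J:2, K:2
All degrees equal 2; the graph is regular.

Yes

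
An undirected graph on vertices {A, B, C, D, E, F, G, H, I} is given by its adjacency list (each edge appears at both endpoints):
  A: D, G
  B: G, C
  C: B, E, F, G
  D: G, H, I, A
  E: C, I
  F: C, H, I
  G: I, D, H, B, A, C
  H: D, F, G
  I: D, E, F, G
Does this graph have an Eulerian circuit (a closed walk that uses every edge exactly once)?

No

Degrees: A:2, B:2, C:4, D:4, E:2, F:3, G:6, H:3, I:4
F, H have odd degree; an Eulerian circuit needs every degree to be even, so none exists.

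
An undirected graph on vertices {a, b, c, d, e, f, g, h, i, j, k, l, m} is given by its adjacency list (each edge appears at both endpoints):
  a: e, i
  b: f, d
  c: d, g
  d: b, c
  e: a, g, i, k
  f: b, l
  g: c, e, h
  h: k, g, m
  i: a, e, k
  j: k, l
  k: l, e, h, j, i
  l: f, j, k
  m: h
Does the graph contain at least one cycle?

Yes

The graph has 13 vertices, 17 edges, and 1 connected component.
One cycle is e-k-l-f-b-d-c-g-e.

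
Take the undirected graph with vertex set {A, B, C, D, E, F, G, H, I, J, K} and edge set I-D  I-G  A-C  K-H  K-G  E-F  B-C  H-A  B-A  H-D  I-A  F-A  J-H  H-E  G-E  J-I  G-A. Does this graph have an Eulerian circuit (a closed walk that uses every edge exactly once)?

No

Degrees: A:6, B:2, C:2, D:2, E:3, F:2, G:4, H:5, I:4, J:2, K:2
E, H have odd degree; an Eulerian circuit needs every degree to be even, so none exists.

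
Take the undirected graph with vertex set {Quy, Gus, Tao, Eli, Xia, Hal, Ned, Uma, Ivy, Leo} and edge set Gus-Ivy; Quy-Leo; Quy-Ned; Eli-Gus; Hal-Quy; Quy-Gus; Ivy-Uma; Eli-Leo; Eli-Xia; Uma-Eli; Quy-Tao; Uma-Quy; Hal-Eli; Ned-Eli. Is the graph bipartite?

Yes

Color {Gus, Tao, Xia, Hal, Ned, Uma, Leo} black and {Quy, Eli, Ivy} white. No edge joins two same-colored vertices, so the graph is bipartite.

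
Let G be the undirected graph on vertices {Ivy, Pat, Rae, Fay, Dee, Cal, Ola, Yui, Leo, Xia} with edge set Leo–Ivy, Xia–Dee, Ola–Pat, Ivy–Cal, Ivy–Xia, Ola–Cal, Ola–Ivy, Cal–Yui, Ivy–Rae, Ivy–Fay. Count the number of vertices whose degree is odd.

Degrees: Ivy:6, Pat:1, Rae:1, Fay:1, Dee:1, Cal:3, Ola:3, Yui:1, Leo:1, Xia:2
Odd-degree vertices: Pat, Rae, Fay, Dee, Cal, Ola, Yui, Leo.

8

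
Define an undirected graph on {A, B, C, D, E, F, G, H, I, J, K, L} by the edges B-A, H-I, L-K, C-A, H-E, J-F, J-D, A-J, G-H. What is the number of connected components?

Component: {K, L}
Component: {E, G, H, I}
Component: {A, B, C, D, F, J}

3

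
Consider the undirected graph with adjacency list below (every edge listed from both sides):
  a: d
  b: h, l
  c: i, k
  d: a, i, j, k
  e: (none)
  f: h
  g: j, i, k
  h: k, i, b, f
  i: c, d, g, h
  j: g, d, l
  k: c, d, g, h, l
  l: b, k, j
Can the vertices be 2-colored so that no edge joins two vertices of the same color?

Yes

A valid 2-coloring puts {c, d, e, g, h, l} on one side and {a, b, f, i, j, k} on the other; every edge crosses between the two sides.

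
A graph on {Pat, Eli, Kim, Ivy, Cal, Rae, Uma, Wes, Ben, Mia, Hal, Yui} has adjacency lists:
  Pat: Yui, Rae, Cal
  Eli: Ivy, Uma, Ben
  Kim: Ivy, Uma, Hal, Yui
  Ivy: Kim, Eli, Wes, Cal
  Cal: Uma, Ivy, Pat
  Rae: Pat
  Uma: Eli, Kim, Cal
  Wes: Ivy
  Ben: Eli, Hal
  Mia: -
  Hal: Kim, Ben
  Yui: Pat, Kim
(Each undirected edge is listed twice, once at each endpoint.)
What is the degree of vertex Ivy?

Neighbors of Ivy: Eli, Kim, Cal, Wes.

4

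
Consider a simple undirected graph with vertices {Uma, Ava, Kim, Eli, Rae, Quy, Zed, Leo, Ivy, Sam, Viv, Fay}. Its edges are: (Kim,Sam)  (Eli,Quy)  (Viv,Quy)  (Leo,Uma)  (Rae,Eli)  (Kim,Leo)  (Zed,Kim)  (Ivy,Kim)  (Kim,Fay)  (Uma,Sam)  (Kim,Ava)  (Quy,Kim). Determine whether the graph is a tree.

The graph has 12 vertices and 12 edges.
Connected but with 12 > 11 edges, so it has a cycle and is not a tree.

No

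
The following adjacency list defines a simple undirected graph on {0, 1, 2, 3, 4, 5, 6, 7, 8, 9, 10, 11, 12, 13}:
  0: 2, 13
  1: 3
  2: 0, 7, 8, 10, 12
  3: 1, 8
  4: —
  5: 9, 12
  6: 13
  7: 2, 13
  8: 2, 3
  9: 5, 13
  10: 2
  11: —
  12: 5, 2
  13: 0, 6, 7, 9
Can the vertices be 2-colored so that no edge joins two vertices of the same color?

Color {2, 3, 4, 5, 11, 13} black and {0, 1, 6, 7, 8, 9, 10, 12} white. No edge joins two same-colored vertices, so the graph is bipartite.

Yes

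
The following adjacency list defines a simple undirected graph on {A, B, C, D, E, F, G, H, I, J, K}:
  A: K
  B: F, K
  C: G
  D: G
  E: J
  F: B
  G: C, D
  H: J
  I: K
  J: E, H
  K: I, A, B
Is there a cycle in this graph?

No

The graph has 11 vertices, 8 edges, and 3 connected components.
A forest on 11 vertices with 3 components has exactly 8 edges, which matches — so no cycle.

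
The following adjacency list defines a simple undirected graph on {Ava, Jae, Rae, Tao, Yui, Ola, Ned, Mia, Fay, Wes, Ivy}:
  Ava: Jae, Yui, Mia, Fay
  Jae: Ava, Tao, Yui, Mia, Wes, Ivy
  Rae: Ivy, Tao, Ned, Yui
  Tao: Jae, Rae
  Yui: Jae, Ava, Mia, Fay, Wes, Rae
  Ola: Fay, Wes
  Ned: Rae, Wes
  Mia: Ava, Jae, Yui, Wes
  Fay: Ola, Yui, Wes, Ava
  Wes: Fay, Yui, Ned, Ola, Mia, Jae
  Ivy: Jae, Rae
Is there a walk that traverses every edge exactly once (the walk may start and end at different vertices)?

Yes

Degrees: Ava:4, Jae:6, Rae:4, Tao:2, Yui:6, Ola:2, Ned:2, Mia:4, Fay:4, Wes:6, Ivy:2
Odd-degree vertices: none (0 total).
The non-isolated vertices are connected and exactly 0 have odd degree, so an Eulerian trail exists.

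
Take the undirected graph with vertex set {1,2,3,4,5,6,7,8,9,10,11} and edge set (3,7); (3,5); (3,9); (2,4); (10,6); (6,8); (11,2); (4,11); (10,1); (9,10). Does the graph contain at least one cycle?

The graph has 11 vertices, 10 edges, and 2 connected components.
Since 10 > 11 - 2, a cycle must exist; for instance 2-11-4-2.

Yes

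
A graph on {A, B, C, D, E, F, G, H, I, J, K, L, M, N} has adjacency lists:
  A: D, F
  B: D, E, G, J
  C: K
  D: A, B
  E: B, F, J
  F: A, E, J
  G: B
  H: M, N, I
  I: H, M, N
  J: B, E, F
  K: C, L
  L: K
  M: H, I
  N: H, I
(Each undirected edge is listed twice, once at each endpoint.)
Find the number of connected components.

Component: {C, K, L}
Component: {H, I, M, N}
Component: {A, B, D, E, F, G, J}

3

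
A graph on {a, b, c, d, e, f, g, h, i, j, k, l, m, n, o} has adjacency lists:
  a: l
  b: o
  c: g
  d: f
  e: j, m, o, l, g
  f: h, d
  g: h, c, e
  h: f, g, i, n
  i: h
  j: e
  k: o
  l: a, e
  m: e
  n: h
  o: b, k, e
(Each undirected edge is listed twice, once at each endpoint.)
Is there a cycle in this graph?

The graph has 15 vertices, 14 edges, and 1 connected component.
A forest on 15 vertices with 1 component has exactly 14 edges, which matches — so no cycle.

No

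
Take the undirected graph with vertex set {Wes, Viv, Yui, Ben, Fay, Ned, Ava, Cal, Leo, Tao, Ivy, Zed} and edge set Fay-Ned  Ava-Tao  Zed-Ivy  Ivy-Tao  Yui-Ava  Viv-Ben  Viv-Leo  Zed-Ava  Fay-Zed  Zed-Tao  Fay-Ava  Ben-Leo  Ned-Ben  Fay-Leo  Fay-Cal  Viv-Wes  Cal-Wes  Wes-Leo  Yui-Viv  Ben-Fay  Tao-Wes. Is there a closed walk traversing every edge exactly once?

Degrees: Wes:4, Viv:4, Yui:2, Ben:4, Fay:6, Ned:2, Ava:4, Cal:2, Leo:4, Tao:4, Ivy:2, Zed:4
Every vertex has even degree and the edges form a single connected piece, so an Eulerian circuit exists.

Yes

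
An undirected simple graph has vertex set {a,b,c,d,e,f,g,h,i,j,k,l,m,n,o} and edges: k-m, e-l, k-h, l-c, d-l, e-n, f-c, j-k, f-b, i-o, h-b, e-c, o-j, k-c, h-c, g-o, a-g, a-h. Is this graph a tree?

No

|V| = 15, |E| = 18.
Connected but with 18 > 14 edges, so it has a cycle and is not a tree.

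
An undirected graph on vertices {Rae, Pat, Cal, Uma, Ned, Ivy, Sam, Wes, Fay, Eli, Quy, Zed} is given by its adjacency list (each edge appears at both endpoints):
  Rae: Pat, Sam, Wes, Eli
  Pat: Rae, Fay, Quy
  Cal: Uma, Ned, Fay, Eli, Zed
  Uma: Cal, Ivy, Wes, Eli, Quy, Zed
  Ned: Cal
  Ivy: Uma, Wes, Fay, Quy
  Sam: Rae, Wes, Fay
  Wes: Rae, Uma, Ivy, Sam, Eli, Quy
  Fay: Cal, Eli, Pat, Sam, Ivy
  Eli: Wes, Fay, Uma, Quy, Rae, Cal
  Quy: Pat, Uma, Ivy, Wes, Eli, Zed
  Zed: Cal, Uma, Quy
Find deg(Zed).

3

Neighbors of Zed: Cal, Uma, Quy.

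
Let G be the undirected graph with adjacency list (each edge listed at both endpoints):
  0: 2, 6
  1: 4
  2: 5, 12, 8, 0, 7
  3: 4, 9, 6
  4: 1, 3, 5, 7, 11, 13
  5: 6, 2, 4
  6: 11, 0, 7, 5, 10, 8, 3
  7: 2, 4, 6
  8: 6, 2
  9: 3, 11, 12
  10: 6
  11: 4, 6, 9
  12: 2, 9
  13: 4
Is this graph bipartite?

Partition the vertices as {2, 4, 6, 9} vs {0, 1, 3, 5, 7, 8, 10, 11, 12, 13}. Each listed edge has one endpoint in each part, so the graph is bipartite.

Yes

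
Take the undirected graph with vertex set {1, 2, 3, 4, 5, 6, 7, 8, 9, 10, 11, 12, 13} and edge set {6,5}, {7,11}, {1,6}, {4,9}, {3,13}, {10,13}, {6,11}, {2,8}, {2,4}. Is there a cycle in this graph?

|V| = 13, |E| = 9, number of components = 4.
Since 9 = 13 - 4, the graph is a forest and contains no cycle.

No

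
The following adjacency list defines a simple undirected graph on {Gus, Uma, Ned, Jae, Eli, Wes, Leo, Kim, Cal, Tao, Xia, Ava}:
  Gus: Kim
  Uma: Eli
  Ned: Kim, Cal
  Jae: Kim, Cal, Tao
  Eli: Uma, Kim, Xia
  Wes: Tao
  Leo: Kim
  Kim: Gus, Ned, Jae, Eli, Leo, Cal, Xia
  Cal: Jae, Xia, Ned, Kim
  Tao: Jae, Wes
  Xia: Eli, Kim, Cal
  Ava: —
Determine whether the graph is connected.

No

Component: {Ava}
Component: {Gus, Uma, Ned, Jae, Eli, Wes, Leo, Kim, Cal, Tao, Xia}
There are 2 separate components, so the graph is not connected.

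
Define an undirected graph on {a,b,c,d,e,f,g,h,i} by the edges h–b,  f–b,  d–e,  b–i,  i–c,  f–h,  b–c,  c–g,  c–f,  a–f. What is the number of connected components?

Component: {d, e}
Component: {a, b, c, f, g, h, i}

2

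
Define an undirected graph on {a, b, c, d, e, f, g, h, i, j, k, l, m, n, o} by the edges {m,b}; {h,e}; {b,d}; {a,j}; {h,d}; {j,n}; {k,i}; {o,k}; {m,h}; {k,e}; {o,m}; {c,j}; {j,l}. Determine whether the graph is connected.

Component: {f}
Component: {g}
Component: {a, c, j, l, n}
Component: {b, d, e, h, i, k, m, o}
No edge joins these 4 groups, so the graph is disconnected.

No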